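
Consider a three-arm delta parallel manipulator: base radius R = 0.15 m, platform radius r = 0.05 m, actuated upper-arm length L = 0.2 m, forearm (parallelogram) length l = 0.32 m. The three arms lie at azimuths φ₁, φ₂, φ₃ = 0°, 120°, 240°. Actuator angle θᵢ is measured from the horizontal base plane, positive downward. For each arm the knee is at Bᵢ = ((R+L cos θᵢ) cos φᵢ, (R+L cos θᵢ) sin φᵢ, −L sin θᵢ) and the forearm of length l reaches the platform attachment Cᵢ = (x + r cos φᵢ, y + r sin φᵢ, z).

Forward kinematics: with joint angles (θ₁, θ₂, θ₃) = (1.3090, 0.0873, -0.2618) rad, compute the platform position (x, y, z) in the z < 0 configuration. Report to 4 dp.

(-0.1665, -0.0225, -0.1684)

O1 = (0.1518·cos0.0°, 0.1518·sin0.0°, -0.1932) = (0.1518, 0.0000, -0.1932)
φ2=120.0°: virtual centre (-0.1496, 0.2591, -0.0174), radius l
O3 = (0.2932·cos240.0°, 0.2932·sin240.0°, 0.0518) = (-0.1466, -0.2539, 0.0518)
|O₂|²−|O₁|² = 0.0295;  |O₃|²−|O₁|² = 0.0283
[-0.6028 0.5183 0.3515]·P = 0.0295;  [-0.5967 -0.5078 0.4899]·P = 0.0283
det = 0.6154;  x = -0.0482+0.7027z,  y = 0.0009+0.1390z
sphere 1 gives Az²+Bz+C=0 with A=1.5131, B=0.1057, C=-0.0251;  B²−4AC=0.1631;  roots -0.1684, 0.0986;  negative root z = -0.1684
x = -0.1665, y = -0.0225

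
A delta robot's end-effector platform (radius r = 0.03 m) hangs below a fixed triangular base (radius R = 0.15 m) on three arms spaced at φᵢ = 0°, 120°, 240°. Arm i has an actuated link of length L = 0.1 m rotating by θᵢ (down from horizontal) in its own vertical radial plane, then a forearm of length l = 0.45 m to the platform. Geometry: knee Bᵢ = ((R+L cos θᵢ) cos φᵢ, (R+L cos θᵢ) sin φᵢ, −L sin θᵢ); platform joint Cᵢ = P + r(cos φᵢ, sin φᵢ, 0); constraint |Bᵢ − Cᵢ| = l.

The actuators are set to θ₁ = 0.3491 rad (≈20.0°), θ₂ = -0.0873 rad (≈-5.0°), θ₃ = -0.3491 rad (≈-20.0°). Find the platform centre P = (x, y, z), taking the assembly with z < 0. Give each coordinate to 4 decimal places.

(-0.0676, -0.0248, -0.3843)

centre 1 = (0.2140·cos0.0°, 0.2140·sin0.0°, -0.0342) = (0.2140, 0.0000, -0.0342)
centre 2 = (0.2196·cos120.0°, 0.2196·sin120.0°, 0.0087) = (-0.1098, 0.1902, 0.0087)
φ3=240.0°: virtual centre (-0.1070, -0.1853, 0.0342), radius l
eliminate P² terms by subtracting sphere 1 from 2 and 3
linear system: -0.6476x+0.3804y = 0.0014−0.0858z; -0.6419x+-0.3706y = 0.0000−0.1368z
Cramer: x(z) = -0.0010+0.1732z;  y(z) = 0.0018+0.0692z
quadratic in z: (1.0348)z²+(-0.0058)z+(-0.1551)=0, √Δ=0.8013 → z ∈ {-0.3843, 0.3900}; z = -0.3843 (taking z<0)
x = -0.0676, y = -0.0248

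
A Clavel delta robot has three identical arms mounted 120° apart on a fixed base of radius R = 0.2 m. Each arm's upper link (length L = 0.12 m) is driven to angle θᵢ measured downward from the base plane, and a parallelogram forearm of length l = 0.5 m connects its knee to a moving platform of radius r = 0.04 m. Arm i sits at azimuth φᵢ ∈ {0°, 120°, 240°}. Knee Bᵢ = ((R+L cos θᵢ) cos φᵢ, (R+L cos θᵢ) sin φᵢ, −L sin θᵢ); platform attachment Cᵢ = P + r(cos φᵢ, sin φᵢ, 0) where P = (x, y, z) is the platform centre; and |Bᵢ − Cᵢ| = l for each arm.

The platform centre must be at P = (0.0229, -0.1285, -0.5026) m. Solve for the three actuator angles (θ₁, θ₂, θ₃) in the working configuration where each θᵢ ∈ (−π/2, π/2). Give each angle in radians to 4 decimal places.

φ1=0.0° → target in arm frame (0.0229, -0.1285)
  A cos θ + B sin θ = C:  0.1371·cos θ + -0.5026·sin θ = -0.2180
  √(A²+B²)=0.5210;  θ1 = -1.3045+2.0025 ≈ 0.6980
φ2=120.0° → target in arm frame (-0.1227, 0.0444)
  e−x'=0.2827;  (l²−L²−(e−x')²−y'²−z²)/2L = -0.4122
  γ=atan2(-0.5026,0.2827)=-1.0584;  ψ=arccos(-0.7147)=2.3670;  θ2=γ+ψ≈1.3087
arm 3 (φ=240.0°): x'=0.0998, y'=0.0841
  A=0.0602, B=-0.5026, C=(l²−L²−A²−y'²−z²)/(2L)=-0.1154
  θ3 = atan2(B,A) + arccos(C/0.5062) = 0.3491

θ₁ = 0.6980, θ₂ = 1.3087, θ₃ = 0.3491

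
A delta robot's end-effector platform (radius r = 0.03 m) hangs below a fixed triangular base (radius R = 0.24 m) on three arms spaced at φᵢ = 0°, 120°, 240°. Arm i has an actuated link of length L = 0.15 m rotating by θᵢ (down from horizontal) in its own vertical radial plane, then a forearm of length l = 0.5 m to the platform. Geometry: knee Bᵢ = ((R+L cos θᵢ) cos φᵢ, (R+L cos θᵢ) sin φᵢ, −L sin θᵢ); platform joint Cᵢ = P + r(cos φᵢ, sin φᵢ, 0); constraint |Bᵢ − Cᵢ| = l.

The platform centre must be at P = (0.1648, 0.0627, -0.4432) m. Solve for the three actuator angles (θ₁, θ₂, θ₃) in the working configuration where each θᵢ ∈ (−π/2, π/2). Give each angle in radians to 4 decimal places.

rotate P by −φ1: (0.1648, 0.0627, -0.4432)
  e−x'=0.0452;  (l²−L²−(e−x')²−y'²−z²)/2L = 0.0837
  γ=atan2(-0.4432,0.0452)=-1.4692;  ψ=arccos(0.1878)=1.3819;  θ1=γ+ψ≈-0.0873
arm 2 (φ=120.0°): x'=-0.0281, y'=-0.1741
  e−x'=0.2381;  (l²−L²−(e−x')²−y'²−z²)/2L = -0.1864
  γ=atan2(-0.4432,0.2381)=-1.0778;  ψ=arccos(-0.3705)=1.9503;  θ2=γ+ψ≈0.8725
φ3=240.0° → target in arm frame (-0.1367, 0.1114)
  A=0.3467, B=-0.4432, C=(l²−L²−A²−y'²−z²)/(2L)=-0.3384
  √(A²+B²)=0.5627;  θ3 = -0.9070+2.2161 ≈ 1.3092

θ₁ = -0.0873, θ₂ = 0.8725, θ₃ = 1.3092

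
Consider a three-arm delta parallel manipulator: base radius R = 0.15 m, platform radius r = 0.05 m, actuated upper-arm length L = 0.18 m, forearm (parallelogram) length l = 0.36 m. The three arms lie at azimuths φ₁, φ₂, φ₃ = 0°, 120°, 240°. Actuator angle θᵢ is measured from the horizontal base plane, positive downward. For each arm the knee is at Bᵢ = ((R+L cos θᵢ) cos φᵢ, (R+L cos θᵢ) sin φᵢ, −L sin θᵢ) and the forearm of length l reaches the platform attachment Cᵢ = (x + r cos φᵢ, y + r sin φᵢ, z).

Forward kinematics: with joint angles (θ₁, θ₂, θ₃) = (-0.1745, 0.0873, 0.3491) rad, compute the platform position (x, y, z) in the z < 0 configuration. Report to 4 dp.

(0.0414, 0.0257, -0.2395)

arm 1 at φ=0.0°: ρ1 = 0.2773;  O1 = (0.2773, 0.0000, 0.0313)
arm 2 at φ=120.0°: ρ2 = 0.2793;  O2 = (-0.1397, 0.2419, -0.0157)
arm 3 at φ=240.0°: ρ3 = 0.2691;  O3 = (-0.1346, -0.2331, -0.0616)
eliminate P² terms by subtracting sphere 1 from 2 and 3
[-0.8338 0.4838 -0.0939]·P = 0.0004;  [-0.8237 -0.4662 -0.1856]·P = -0.0016
det = 0.7872;  x = 0.0008+-0.1697z,  y = 0.0021+-0.0984z
quadratic in z: (1.0385)z²+(0.0309)z+(-0.0522)=0, √Δ=0.4665 → z ∈ {-0.2395, 0.2097}; z = -0.2395 (taking z<0)
x = 0.0414, y = 0.0257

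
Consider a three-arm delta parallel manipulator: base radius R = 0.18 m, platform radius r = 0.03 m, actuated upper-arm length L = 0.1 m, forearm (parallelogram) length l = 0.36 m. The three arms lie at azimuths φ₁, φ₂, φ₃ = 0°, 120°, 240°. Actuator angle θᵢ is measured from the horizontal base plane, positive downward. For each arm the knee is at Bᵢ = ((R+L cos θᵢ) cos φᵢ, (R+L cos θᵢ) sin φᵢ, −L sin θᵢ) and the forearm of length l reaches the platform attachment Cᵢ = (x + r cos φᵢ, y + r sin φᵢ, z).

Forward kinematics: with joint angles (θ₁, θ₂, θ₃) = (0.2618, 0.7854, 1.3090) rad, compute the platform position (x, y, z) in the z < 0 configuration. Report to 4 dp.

(0.0808, 0.0506, -0.3414)

arm 1 at φ=0.0°: ρ1 = 0.2466;  S1 = (0.2466, 0.0000, -0.0259)
S2 = (0.2207·cos120.0°, 0.2207·sin120.0°, -0.0707) = (-0.1104, 0.1911, -0.0707)
arm 3 at φ=240.0°: ρ3 = 0.1759;  S3 = (-0.0879, -0.1523, -0.0966)
subtract pairs → two planes through P
linear system: -0.7139x+0.3823y = -0.0078−-0.0897z; -0.6691x+-0.3046y = -0.0212−-0.1414z
Cramer: x(z) = 0.0221-0.1720z;  y(z) = 0.0210-0.0866z
sphere 1 gives Az²+Bz+C=0 with A=1.0371, B=0.1253, C=-0.0781;  B²−4AC=0.3397;  roots -0.3414, 0.2206;  negative root z = -0.3414
x = 0.0808, y = 0.0506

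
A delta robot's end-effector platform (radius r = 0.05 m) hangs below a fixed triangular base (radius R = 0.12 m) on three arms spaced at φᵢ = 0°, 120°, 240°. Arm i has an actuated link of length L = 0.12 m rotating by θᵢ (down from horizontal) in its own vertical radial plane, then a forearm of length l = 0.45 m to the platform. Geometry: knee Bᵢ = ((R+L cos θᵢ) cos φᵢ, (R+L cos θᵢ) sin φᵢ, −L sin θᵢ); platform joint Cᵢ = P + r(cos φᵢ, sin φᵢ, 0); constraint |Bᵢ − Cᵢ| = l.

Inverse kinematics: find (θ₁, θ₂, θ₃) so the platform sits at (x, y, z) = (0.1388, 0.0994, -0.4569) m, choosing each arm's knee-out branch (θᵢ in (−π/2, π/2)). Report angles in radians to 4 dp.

arm 1 (φ=0.0°): x'=0.1388, y'=0.0994
  A=-0.0688, B=-0.4569, C=(l²−L²−A²−y'²−z²)/(2L)=-0.1470
  √(A²+B²)=0.4621;  θ1 = -1.7203+1.8945 ≈ 0.1742
arm 2 (φ=120.0°): x'=0.0167, y'=-0.1699
  e−x'=0.0533;  (l²−L²−(e−x')²−y'²−z²)/2L = -0.2182
  θ2 = atan2(B,A) + arccos(C/0.4600) = 0.6104
φ3=240.0° → target in arm frame (-0.1555, 0.0705)
  A=0.2255, B=-0.4569, C=(l²−L²−A²−y'²−z²)/(2L)=-0.3186
  √(A²+B²)=0.5095;  θ3 = -1.1124+2.2464 ≈ 1.1340

θ₁ = 0.1742, θ₂ = 0.6104, θ₃ = 1.1340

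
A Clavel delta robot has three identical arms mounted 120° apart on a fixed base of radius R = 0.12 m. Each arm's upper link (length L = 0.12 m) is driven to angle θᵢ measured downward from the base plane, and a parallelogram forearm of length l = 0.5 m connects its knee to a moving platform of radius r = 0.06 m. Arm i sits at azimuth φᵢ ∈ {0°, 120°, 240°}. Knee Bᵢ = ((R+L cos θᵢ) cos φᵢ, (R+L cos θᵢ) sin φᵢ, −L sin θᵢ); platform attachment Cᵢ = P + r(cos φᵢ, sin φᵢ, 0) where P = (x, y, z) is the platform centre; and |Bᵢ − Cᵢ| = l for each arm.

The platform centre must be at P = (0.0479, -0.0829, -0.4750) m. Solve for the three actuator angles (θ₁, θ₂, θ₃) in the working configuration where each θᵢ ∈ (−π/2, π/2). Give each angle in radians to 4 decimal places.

rotate P by −φ1: (0.0479, -0.0829, -0.4750)
  e−x'=0.0121;  (l²−L²−(e−x')²−y'²−z²)/2L = 0.0123
  √(A²+B²)=0.4752;  θ1 = -1.5453+1.5449 ≈ -0.0005
φ2=120.0° → target in arm frame (-0.0957, 0.0000)
  e−x'=0.1557;  (l²−L²−(e−x')²−y'²−z²)/2L = -0.0595
  γ=atan2(-0.4750,0.1557)=-1.2540;  ψ=arccos(-0.1190)=1.6901;  θ2=γ+ψ≈0.4362
arm 3 (φ=240.0°): x'=0.0478, y'=0.0829
  A cos θ + B sin θ = C:  0.0122·cos θ + -0.4750·sin θ = 0.0123
  √(A²+B²)=0.4752;  θ3 = -1.5452+1.5449 ≈ -0.0003

θ₁ = -0.0005, θ₂ = 0.4362, θ₃ = -0.0003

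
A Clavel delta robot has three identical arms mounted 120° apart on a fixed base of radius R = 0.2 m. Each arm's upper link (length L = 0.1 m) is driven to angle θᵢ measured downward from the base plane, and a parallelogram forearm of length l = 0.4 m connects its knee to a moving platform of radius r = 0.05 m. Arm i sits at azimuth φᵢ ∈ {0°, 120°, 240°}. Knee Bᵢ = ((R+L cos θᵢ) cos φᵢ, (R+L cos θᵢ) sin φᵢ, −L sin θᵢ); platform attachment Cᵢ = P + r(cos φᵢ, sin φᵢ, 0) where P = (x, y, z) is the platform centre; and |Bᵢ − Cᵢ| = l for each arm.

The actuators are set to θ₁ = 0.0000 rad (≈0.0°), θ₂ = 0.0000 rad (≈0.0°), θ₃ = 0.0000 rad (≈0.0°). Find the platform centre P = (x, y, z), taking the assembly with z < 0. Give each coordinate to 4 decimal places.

(0.0000, 0.0000, -0.3122)

φ1=0.0°: virtual centre (0.2500, 0.0000, 0.0000), radius l
O2 = (0.2500·cos120.0°, 0.2500·sin120.0°, 0.0000) = (-0.1250, 0.2165, 0.0000)
O3 = (0.2500·cos240.0°, 0.2500·sin240.0°, 0.0000) = (-0.1250, -0.2165, 0.0000)
subtract pairs → two planes through P
plane₁₂: -0.7500x+0.4330y+0.0000z = 0.0000
det = 0.6495;  x = 0.0000+0.0000z,  y = 0.0000+0.0000z
into |P−O₁|² = l²: 1.0000z² + 0.0000z + -0.0975 = 0;  Δ = 0.3900;  z = -0.3122 or 0.3122 → z<0 root = -0.3122
x = 0.0000, y = 0.0000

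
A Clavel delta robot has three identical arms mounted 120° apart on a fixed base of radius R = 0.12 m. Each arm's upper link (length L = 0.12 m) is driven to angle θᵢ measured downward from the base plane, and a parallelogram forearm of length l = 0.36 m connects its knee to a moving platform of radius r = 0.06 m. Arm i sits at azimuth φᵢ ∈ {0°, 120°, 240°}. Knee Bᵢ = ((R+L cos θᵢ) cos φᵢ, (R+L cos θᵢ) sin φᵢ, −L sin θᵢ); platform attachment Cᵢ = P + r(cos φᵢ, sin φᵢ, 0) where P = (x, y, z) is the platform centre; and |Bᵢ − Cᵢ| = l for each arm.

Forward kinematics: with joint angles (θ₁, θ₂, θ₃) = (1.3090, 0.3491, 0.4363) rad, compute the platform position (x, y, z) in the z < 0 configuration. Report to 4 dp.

φ1=0.0°: virtual centre (0.0911, 0.0000, -0.1159), radius l
φ2=120.0°: virtual centre (-0.0864, 0.1496, -0.0410), radius l
arm 3 at φ=240.0°: ρ3 = 0.1688;  centre 3 = (-0.0844, -0.1461, -0.0507)
|centre ₂|²−|centre ₁|² = 0.0098;  |centre ₃|²−|centre ₁|² = 0.0093
[-0.3549 0.2992 0.1497]·P = 0.0098;  [-0.3509 -0.2923 0.1304]·P = 0.0093
det = 0.2087;  x = -0.0271+0.3966z,  y = 0.0006+-0.0300z
into |P−centre ₁|² = l²: 1.1582z² + 0.1381z + -0.1022 = 0;  Δ = 0.4926;  z = -0.3626 or 0.2434 → z<0 root = -0.3626
x = -0.1709, y = 0.0115

(-0.1709, 0.0115, -0.3626)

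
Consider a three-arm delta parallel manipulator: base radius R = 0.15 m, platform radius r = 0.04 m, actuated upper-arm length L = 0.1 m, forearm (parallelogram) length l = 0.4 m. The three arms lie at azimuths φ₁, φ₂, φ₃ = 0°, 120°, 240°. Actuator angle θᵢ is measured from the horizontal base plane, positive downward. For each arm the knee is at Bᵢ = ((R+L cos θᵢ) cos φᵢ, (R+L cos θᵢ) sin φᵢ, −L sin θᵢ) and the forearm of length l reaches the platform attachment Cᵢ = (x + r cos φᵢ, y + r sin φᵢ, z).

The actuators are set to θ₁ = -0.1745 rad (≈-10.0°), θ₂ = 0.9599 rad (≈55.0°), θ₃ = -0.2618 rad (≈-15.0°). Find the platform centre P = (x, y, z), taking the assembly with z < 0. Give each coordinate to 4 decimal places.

(0.0651, -0.1282, -0.3334)

φ1=0.0°: virtual centre (0.2085, 0.0000, 0.0174), radius l
O2 = (0.1674·cos120.0°, 0.1674·sin120.0°, -0.0819) = (-0.0837, 0.1449, -0.0819)
φ3=240.0°: virtual centre (-0.1033, -0.1789, 0.0259), radius l
|O₂|²−|O₁|² = -0.0090;  |O₃|²−|O₁|² = -0.0004
[-0.5843 0.2899 -0.1985]·P = -0.0090;  [-0.6236 -0.3578 0.0170]·P = -0.0004
Cramer: x(z) = 0.0086-0.1696z;  y(z) = -0.0138+0.3431z
sphere 1 gives Az²+Bz+C=0 with A=1.1465, B=0.0236, C=-0.1196;  B²−4AC=0.5488;  roots -0.3334, 0.3128;  negative root z = -0.3334
x = 0.0651, y = -0.1282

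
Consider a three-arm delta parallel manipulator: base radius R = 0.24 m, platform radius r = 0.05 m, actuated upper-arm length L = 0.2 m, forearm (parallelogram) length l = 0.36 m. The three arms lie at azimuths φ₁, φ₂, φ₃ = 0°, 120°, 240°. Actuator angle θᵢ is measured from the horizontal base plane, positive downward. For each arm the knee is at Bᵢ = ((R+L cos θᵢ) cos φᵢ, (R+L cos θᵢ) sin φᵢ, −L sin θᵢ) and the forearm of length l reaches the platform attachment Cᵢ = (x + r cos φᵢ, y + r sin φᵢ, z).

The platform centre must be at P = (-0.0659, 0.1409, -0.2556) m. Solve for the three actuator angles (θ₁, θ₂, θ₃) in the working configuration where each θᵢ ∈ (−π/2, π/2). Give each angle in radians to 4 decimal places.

arm 1 (φ=0.0°): x'=-0.0659, y'=0.1409
  A cos θ + B sin θ = C:  0.2559·cos θ + -0.2556·sin θ = -0.1527
  θ1 = atan2(B,A) + arccos(C/0.3617) = 1.2218
arm 2 (φ=120.0°): x'=0.1550, y'=-0.0134
  A=0.0350, B=-0.2556, C=(l²−L²−A²−y'²−z²)/(2L)=0.0572
  √(A²+B²)=0.2580;  θ2 = -1.4346+1.3474 ≈ -0.0872
arm 3 (φ=240.0°): x'=-0.0891, y'=-0.1275
  e−x'=0.2791;  (l²−L²−(e−x')²−y'²−z²)/2L = -0.1747
  θ3 = atan2(B,A) + arccos(C/0.3784) = 1.3091

θ₁ = 1.2218, θ₂ = -0.0872, θ₃ = 1.3091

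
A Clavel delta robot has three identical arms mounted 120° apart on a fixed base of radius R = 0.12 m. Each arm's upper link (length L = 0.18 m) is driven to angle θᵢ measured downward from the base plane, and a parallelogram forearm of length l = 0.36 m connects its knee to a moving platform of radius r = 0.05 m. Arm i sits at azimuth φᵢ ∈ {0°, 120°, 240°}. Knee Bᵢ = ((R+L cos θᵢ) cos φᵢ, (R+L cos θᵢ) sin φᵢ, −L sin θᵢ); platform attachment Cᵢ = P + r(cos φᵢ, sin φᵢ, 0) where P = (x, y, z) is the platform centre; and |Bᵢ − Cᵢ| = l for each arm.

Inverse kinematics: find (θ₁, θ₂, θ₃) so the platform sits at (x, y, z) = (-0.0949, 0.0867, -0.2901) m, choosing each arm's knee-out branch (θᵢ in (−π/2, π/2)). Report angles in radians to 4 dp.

θ₁ = 0.6982, θ₂ = -0.2619, θ₃ = 0.4360

φ1=0.0° → target in arm frame (-0.0949, 0.0867)
  e−x'=0.1649;  (l²−L²−(e−x')²−y'²−z²)/2L = -0.0602
  θ1 = atan2(B,A) + arccos(C/0.3337) = 0.6982
rotate P by −φ2: (0.1225, 0.0388, -0.2901)
  A cos θ + B sin θ = C:  -0.0525·cos θ + -0.2901·sin θ = 0.0244
  θ2 = atan2(B,A) + arccos(C/0.2948) = -0.2619
arm 3 (φ=240.0°): x'=-0.0276, y'=-0.1255
  e−x'=0.0976;  (l²−L²−(e−x')²−y'²−z²)/2L = -0.0340
  θ3 = atan2(B,A) + arccos(C/0.3061) = 0.4360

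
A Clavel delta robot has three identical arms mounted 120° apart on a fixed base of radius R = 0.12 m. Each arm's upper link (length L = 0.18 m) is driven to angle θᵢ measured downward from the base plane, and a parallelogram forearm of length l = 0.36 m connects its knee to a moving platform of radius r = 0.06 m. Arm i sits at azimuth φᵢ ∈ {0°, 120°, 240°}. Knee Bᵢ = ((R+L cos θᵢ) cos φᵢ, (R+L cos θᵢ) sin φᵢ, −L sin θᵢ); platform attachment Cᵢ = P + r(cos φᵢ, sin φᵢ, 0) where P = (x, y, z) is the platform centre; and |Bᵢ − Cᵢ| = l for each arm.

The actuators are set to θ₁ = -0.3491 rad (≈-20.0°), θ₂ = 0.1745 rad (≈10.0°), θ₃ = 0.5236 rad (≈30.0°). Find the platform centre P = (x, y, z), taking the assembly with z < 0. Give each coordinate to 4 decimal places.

(0.0983, 0.0464, -0.2706)

S1 = (0.2291·cos0.0°, 0.2291·sin0.0°, 0.0616) = (0.2291, 0.0000, 0.0616)
φ2=120.0°: virtual centre (-0.1186, 0.2055, -0.0313), radius l
arm 3 at φ=240.0°: ρ3 = 0.2159;  S3 = (-0.1079, -0.1870, -0.0900)
eliminate P² terms by subtracting sphere 1 from 2 and 3
plane₁₂: -0.6956x+0.4110y+-0.1856z = 0.0010
det = 0.5371;  x = 0.0005+-0.3612z,  y = 0.0033+-0.1595z
into |P−S₁|² = l²: 1.1559z² + 0.0409z + -0.0735 = 0;  Δ = 0.3417;  z = -0.2706 or 0.2351 → z<0 root = -0.2706
x = 0.0983, y = 0.0464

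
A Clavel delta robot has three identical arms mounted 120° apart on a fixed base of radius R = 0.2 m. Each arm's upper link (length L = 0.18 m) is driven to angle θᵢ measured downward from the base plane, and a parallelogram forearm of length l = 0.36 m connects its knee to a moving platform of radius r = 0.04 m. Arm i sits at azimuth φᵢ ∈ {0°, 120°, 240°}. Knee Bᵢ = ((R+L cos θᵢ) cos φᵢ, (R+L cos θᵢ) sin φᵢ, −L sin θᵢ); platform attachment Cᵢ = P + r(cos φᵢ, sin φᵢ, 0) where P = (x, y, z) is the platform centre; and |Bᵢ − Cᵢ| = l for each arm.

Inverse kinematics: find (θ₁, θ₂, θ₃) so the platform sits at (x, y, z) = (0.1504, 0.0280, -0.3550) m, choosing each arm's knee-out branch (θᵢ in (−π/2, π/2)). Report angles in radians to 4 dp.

θ₁ = 0.2615, θ₂ = 1.2219, θ₃ = 1.3964

arm 1 (φ=0.0°): x'=0.1504, y'=0.0280
  e−x'=0.0096;  (l²−L²−(e−x')²−y'²−z²)/2L = -0.0825
  γ=atan2(-0.3550,0.0096)=-1.5438;  ψ=arccos(-0.2323)=1.8053;  θ1=γ+ψ≈0.2615
rotate P by −φ2: (-0.0510, -0.1443, -0.3550)
  A cos θ + B sin θ = C:  0.2110·cos θ + -0.3550·sin θ = -0.2615
  θ2 = atan2(B,A) + arccos(C/0.4129) = 1.2219
rotate P by −φ3: (-0.0994, 0.1163, -0.3550)
  e−x'=0.2594;  (l²−L²−(e−x')²−y'²−z²)/2L = -0.3046
  θ3 = atan2(B,A) + arccos(C/0.4397) = 1.3964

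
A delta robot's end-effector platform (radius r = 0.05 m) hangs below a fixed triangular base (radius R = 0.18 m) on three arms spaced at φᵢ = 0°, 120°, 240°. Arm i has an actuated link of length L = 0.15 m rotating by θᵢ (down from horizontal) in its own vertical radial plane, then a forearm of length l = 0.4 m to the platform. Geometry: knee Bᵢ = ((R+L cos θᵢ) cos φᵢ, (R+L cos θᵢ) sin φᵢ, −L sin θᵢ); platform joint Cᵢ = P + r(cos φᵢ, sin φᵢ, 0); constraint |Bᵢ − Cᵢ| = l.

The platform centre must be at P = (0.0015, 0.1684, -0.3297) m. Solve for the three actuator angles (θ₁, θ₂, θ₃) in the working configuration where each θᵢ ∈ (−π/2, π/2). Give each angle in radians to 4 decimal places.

arm 1 (φ=0.0°): x'=0.0015, y'=0.1684
  e−x'=0.1285;  (l²−L²−(e−x')²−y'²−z²)/2L = -0.0536
  √(A²+B²)=0.3539;  θ1 = -1.1992+1.7228 ≈ 0.5236
rotate P by −φ2: (0.1451, -0.0855, -0.3297)
  e−x'=-0.0151;  (l²−L²−(e−x')²−y'²−z²)/2L = 0.0709
  √(A²+B²)=0.3300;  θ2 = -1.6165+1.3544 ≈ -0.2621
arm 3 (φ=240.0°): x'=-0.1466, y'=-0.0829
  e−x'=0.2766;  (l²−L²−(e−x')²−y'²−z²)/2L = -0.1819
  √(A²+B²)=0.4304;  θ3 = -0.8728+2.0072 ≈ 1.1345

θ₁ = 0.5236, θ₂ = -0.2621, θ₃ = 1.1345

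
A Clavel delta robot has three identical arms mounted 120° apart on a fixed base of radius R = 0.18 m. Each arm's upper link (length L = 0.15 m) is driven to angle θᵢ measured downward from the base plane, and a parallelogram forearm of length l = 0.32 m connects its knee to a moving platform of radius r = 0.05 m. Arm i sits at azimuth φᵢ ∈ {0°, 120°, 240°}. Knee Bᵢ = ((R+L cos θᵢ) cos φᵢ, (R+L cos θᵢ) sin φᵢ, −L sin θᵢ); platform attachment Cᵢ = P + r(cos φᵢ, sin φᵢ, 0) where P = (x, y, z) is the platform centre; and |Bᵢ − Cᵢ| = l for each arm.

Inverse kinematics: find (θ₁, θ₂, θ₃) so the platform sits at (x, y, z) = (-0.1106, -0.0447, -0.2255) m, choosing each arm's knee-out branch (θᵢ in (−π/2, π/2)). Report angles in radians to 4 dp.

θ₁ = 1.1348, θ₂ = 0.4365, θ₃ = -0.1743

arm 1 (φ=0.0°): x'=-0.1106, y'=-0.0447
  A=0.2406, B=-0.2255, C=(l²−L²−A²−y'²−z²)/(2L)=-0.1028
  γ=atan2(-0.2255,0.2406)=-0.7530;  ψ=arccos(-0.3117)=1.8878;  θ1=γ+ψ≈1.1348
φ2=120.0° → target in arm frame (0.0166, 0.1181)
  e−x'=0.1134;  (l²−L²−(e−x')²−y'²−z²)/2L = 0.0074
  √(A²+B²)=0.2524;  θ2 = -1.1048+1.5413 ≈ 0.4365
φ3=240.0° → target in arm frame (0.0940, -0.0734)
  A cos θ + B sin θ = C:  0.0360·cos θ + -0.2255·sin θ = 0.0745
  √(A²+B²)=0.2284;  θ3 = -1.4125+1.2383 ≈ -0.1743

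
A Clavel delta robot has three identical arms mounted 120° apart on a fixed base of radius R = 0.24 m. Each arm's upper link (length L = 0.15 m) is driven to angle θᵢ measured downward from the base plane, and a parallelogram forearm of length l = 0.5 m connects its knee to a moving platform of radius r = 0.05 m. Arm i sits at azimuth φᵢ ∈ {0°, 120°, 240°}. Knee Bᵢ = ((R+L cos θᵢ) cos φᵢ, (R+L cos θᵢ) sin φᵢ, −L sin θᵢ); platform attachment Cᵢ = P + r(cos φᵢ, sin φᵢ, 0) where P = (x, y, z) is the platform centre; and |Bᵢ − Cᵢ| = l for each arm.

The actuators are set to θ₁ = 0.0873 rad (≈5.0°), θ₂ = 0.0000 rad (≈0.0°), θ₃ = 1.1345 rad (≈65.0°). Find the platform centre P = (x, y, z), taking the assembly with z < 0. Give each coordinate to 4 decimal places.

φ1=0.0°: virtual centre (0.3394, 0.0000, -0.0131), radius l
arm 2 at φ=120.0°: (R−r)+L cos θ2 = 0.3400;  S2 = (-0.1700, 0.2944, 0.0000)
φ3=240.0°: virtual centre (-0.1267, -0.2194, -0.1359), radius l
subtract pairs → two planes through P
plane₁₂: -1.0189x+0.5889y+0.0262z = 0.0002
Cramer: x(z) = 0.0192-0.1338z;  y(z) = 0.0336-0.2758z
quadratic in z: (1.0940)z²+(0.0933)z+(-0.1462)=0, √Δ=0.8052 → z ∈ {-0.4106, 0.3254}; z = -0.4106 (taking z<0)
x = 0.0742, y = 0.1469

(0.0742, 0.1469, -0.4106)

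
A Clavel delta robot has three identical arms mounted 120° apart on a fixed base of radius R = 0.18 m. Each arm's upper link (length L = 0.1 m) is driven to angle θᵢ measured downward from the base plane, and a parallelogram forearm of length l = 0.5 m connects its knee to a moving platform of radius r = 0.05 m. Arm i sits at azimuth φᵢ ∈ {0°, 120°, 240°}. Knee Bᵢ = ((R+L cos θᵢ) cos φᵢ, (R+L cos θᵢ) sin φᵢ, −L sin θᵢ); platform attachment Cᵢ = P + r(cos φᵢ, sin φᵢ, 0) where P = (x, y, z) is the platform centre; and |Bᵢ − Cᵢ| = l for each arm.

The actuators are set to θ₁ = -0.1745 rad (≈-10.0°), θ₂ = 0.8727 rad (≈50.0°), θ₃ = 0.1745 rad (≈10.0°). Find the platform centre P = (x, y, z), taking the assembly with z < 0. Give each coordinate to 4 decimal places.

arm 1 at φ=0.0°: (R−r)+L cos θ1 = 0.2285;  S1 = (0.2285, 0.0000, 0.0174)
S2 = (0.1943·cos120.0°, 0.1943·sin120.0°, -0.0766) = (-0.0971, 0.1682, -0.0766)
arm 3 at φ=240.0°: (R−r)+L cos θ3 = 0.2285;  S3 = (-0.1142, -0.1979, -0.0174)
subtract pairs → two planes through P
linear system: -0.6512x+0.3365y = -0.0089−-0.1879z; -0.6854x+-0.3957y = 0.0000−-0.0694z
det = 0.4884;  x = 0.0072+-0.2001z,  y = -0.0125+0.1712z
sphere 1 gives Az²+Bz+C=0 with A=1.0694, B=0.0496, C=-0.2006;  B²−4AC=0.8604;  roots -0.4569, 0.4105;  negative root z = -0.4569
x = 0.0986, y = -0.0907

(0.0986, -0.0907, -0.4569)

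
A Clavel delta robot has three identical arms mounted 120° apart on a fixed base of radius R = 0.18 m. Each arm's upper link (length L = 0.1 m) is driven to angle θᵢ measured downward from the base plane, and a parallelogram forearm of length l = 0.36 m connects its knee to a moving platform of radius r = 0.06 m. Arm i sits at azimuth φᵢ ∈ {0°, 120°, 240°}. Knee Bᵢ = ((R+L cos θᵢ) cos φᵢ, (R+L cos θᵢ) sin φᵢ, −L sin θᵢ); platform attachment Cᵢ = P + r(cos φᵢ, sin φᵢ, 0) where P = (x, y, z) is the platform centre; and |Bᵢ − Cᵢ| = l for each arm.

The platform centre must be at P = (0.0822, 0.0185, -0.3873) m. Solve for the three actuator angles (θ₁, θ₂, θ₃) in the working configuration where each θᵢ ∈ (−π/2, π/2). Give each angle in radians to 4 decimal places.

φ1=0.0° → target in arm frame (0.0822, 0.0185)
  A=0.0378, B=-0.3873, C=(l²−L²−A²−y'²−z²)/(2L)=-0.1609
  γ=atan2(-0.3873,0.0378)=-1.4735;  ψ=arccos(-0.4134)=1.9970;  θ1=γ+ψ≈0.5235
rotate P by −φ2: (-0.0251, -0.0804, -0.3873)
  A=0.1451, B=-0.3873, C=(l²−L²−A²−y'²−z²)/(2L)=-0.2896
  √(A²+B²)=0.4136;  θ2 = -1.2124+2.3465 ≈ 1.1341
arm 3 (φ=240.0°): x'=-0.0571, y'=0.0619
  e−x'=0.1771;  (l²−L²−(e−x')²−y'²−z²)/2L = -0.3280
  γ=atan2(-0.3873,0.1771)=-1.1419;  ψ=arccos(-0.7703)=2.4501;  θ3=γ+ψ≈1.3082

θ₁ = 0.5235, θ₂ = 1.1341, θ₃ = 1.3082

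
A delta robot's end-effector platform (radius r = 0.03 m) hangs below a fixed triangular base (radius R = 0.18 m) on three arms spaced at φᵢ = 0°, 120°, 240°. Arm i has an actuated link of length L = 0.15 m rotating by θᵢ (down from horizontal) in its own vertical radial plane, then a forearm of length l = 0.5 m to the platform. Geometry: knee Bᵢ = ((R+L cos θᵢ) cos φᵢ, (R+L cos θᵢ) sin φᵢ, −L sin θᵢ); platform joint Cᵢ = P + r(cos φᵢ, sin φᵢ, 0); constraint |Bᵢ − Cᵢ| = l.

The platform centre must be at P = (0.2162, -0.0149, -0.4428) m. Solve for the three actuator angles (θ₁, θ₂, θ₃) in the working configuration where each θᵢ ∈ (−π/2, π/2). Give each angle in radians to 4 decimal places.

arm 1 (φ=0.0°): x'=0.2162, y'=-0.0149
  A cos θ + B sin θ = C:  -0.0662·cos θ + -0.4428·sin θ = 0.0894
  γ=atan2(-0.4428,-0.0662)=-1.7192;  ψ=arccos(0.1997)=1.3697;  θ1=γ+ψ≈-0.3495
φ2=120.0° → target in arm frame (-0.1210, -0.1798)
  A cos θ + B sin θ = C:  0.2710·cos θ + -0.4428·sin θ = -0.2478
  γ=atan2(-0.4428,0.2710)=-1.0216;  ψ=arccos(-0.4773)=2.0684;  θ2=γ+ψ≈1.0468
arm 3 (φ=240.0°): x'=-0.0952, y'=0.1947
  A cos θ + B sin θ = C:  0.2452·cos θ + -0.4428·sin θ = -0.2220
  √(A²+B²)=0.5062;  θ3 = -1.0651+2.0248 ≈ 0.9597

θ₁ = -0.3495, θ₂ = 1.0468, θ₃ = 0.9597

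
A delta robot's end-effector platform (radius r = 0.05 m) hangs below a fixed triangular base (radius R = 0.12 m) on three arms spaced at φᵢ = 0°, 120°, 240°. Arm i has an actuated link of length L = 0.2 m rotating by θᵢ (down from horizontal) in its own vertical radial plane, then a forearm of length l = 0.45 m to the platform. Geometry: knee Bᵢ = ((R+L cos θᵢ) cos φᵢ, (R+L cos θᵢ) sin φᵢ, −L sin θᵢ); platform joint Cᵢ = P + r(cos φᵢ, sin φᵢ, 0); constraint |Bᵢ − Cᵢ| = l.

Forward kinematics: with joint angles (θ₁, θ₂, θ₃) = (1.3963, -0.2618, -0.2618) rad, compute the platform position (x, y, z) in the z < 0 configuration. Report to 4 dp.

arm 1 at φ=0.0°: (R−r)+L cos θ1 = 0.1047;  O1 = (0.1047, 0.0000, -0.1970)
φ2=120.0°: virtual centre (-0.1316, 0.2279, 0.0518), radius l
φ3=240.0°: virtual centre (-0.1316, -0.2279, 0.0518), radius l
subtract pairs → two planes through P
plane₁₂: -0.4726x+0.4559y+0.4975z = 0.0222
det = 0.4309;  x = -0.0469+1.0525z,  y = 0.0000+0.0000z
quadratic in z: (2.1078)z²+(0.0747)z+(-0.1407)=0, √Δ=1.0917 → z ∈ {-0.2767, 0.2413}; z = -0.2767 (taking z<0)
x = -0.3382, y = 0.0000

(-0.3382, 0.0000, -0.2767)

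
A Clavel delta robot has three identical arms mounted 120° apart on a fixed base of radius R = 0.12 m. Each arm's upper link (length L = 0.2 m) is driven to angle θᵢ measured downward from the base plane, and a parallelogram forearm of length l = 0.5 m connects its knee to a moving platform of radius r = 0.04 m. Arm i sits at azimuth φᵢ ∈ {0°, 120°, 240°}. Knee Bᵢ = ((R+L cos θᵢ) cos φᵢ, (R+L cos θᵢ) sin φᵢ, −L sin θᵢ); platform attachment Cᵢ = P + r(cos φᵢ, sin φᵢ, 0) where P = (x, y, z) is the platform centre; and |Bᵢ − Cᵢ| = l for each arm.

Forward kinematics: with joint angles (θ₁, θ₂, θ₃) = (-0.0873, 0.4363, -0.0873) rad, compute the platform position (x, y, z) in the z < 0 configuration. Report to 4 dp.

(0.0551, -0.0954, -0.4192)

φ1=0.0°: virtual centre (0.2792, 0.0000, 0.0174), radius l
S2 = (0.2613·cos120.0°, 0.2613·sin120.0°, -0.0845) = (-0.1306, 0.2263, -0.0845)
S3 = (0.2792·cos240.0°, 0.2792·sin240.0°, 0.0174) = (-0.1396, -0.2418, 0.0174)
eliminate P² terms by subtracting sphere 1 from 2 and 3
[-0.8197 0.4525 -0.2039]·P = -0.0029;  [-0.8377 -0.4837 0.0000]·P = 0.0000
det = 0.7756;  x = 0.0018+-0.1272z,  y = -0.0031+0.2203z
quadratic in z: (1.0647)z²+(0.0343)z+(-0.1727)=0, √Δ=0.8583 → z ∈ {-0.4192, 0.3870}; z = -0.4192 (taking z<0)
x = 0.0551, y = -0.0954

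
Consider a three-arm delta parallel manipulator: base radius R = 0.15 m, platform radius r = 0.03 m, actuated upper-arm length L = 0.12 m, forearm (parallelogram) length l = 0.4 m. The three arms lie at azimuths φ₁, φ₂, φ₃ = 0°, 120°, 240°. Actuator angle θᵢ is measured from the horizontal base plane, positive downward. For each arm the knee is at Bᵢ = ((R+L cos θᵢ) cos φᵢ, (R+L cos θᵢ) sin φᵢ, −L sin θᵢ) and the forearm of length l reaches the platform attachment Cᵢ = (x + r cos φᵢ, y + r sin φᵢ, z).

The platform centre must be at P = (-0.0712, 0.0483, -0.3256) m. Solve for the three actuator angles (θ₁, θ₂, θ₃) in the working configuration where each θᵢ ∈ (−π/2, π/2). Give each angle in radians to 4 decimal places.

θ₁ = 0.5233, θ₂ = -0.3496, θ₃ = 0.1743

arm 1 (φ=0.0°): x'=-0.0712, y'=0.0483
  e−x'=0.1912;  (l²−L²−(e−x')²−y'²−z²)/2L = 0.0029
  γ=atan2(-0.3256,0.1912)=-1.0398;  ψ=arccos(0.0077)=1.5631;  θ1=γ+ψ≈0.5233
arm 2 (φ=120.0°): x'=0.0774, y'=0.0375
  A cos θ + B sin θ = C:  0.0426·cos θ + -0.3256·sin θ = 0.1515
  θ2 = atan2(B,A) + arccos(C/0.3284) = -0.3496
arm 3 (φ=240.0°): x'=-0.0062, y'=-0.0858
  A cos θ + B sin θ = C:  0.1262·cos θ + -0.3256·sin θ = 0.0679
  γ=atan2(-0.3256,0.1262)=-1.2010;  ψ=arccos(0.1943)=1.3752;  θ3=γ+ψ≈0.1743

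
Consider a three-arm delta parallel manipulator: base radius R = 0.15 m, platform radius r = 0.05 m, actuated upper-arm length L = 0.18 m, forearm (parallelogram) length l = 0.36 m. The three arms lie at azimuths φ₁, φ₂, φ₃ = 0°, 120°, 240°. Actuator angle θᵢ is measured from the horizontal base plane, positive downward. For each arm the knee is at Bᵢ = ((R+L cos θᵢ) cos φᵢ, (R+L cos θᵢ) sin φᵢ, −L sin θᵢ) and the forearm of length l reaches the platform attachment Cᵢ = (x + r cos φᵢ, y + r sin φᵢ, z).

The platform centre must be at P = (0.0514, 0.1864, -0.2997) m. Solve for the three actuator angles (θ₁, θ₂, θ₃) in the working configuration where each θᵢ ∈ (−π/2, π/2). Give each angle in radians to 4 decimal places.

rotate P by −φ1: (0.0514, 0.1864, -0.2997)
  A=0.0486, B=-0.2997, C=(l²−L²−A²−y'²−z²)/(2L)=-0.0826
  θ1 = atan2(B,A) + arccos(C/0.3036) = 0.4362
arm 2 (φ=120.0°): x'=0.1357, y'=-0.1377
  A cos θ + B sin θ = C:  -0.0357·cos θ + -0.2997·sin θ = -0.0357
  θ2 = atan2(B,A) + arccos(C/0.3018) = 0.0000
arm 3 (φ=240.0°): x'=-0.1871, y'=-0.0487
  e−x'=0.2871;  (l²−L²−(e−x')²−y'²−z²)/2L = -0.2151
  γ=atan2(-0.2997,0.2871)=-0.8068;  ψ=arccos(-0.5182)=2.1156;  θ3=γ+ψ≈1.3088

θ₁ = 0.4362, θ₂ = 0.0000, θ₃ = 1.3088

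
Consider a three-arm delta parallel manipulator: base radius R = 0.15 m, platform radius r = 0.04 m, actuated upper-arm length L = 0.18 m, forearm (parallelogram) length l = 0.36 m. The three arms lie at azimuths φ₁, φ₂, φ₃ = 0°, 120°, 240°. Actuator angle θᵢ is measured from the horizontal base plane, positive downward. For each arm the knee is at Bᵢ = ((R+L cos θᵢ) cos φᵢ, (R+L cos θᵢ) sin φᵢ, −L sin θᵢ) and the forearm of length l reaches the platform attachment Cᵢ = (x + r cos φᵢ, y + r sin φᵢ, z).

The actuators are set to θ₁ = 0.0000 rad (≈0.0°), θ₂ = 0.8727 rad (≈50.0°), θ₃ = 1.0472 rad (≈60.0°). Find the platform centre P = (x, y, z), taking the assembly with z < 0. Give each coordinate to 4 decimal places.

arm 1 at φ=0.0°: (R−r)+L cos θ1 = 0.2900;  S1 = (0.2900, 0.0000, 0.0000)
S2 = (0.2257·cos120.0°, 0.2257·sin120.0°, -0.1379) = (-0.1128, 0.1955, -0.1379)
arm 3 at φ=240.0°: (R−r)+L cos θ3 = 0.2000;  S3 = (-0.1000, -0.1732, -0.1559)
|S₂|²−|S₁|² = -0.0141;  |S₃|²−|S₁|² = -0.0198
linear system: -0.8057x+0.3909y = -0.0141−-0.2758z; -0.7800x+-0.3464y = -0.0198−-0.3118z
Cramer: x(z) = 0.0216-0.3723z;  y(z) = 0.0084-0.0618z
sphere 1 gives Az²+Bz+C=0 with A=1.1424, B=0.1988, C=-0.0575;  B²−4AC=0.3023;  roots -0.3276, 0.1537;  negative root z = -0.3276
x = 0.1436, y = 0.0287

(0.1436, 0.0287, -0.3276)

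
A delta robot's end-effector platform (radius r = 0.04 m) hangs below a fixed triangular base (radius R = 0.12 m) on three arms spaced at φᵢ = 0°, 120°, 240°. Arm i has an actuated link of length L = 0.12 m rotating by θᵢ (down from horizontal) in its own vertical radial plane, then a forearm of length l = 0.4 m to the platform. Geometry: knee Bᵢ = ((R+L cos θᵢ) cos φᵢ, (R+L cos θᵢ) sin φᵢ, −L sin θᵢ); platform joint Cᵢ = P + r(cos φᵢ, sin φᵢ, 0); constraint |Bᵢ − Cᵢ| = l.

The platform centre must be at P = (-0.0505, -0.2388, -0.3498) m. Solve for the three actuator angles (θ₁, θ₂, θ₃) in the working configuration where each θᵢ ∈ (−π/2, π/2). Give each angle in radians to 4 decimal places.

arm 1 (φ=0.0°): x'=-0.0505, y'=-0.2388
  e−x'=0.1305;  (l²−L²−(e−x')²−y'²−z²)/2L = -0.2117
  γ=atan2(-0.3498,0.1305)=-1.2137;  ψ=arccos(-0.5671)=2.1738;  θ1=γ+ψ≈0.9601
arm 2 (φ=120.0°): x'=-0.1816, y'=0.1631
  A=0.2616, B=-0.3498, C=(l²−L²−A²−y'²−z²)/(2L)=-0.2991
  √(A²+B²)=0.4368;  θ2 = -0.9287+2.3251 ≈ 1.3964
rotate P by −φ3: (0.2321, 0.0757, -0.3498)
  e−x'=-0.1521;  (l²−L²−(e−x')²−y'²−z²)/2L = -0.0234
  γ=atan2(-0.3498,-0.1521)=-1.9809;  ψ=arccos(-0.0612)=1.6321;  θ3=γ+ψ≈-0.3488

θ₁ = 0.9601, θ₂ = 1.3964, θ₃ = -0.3488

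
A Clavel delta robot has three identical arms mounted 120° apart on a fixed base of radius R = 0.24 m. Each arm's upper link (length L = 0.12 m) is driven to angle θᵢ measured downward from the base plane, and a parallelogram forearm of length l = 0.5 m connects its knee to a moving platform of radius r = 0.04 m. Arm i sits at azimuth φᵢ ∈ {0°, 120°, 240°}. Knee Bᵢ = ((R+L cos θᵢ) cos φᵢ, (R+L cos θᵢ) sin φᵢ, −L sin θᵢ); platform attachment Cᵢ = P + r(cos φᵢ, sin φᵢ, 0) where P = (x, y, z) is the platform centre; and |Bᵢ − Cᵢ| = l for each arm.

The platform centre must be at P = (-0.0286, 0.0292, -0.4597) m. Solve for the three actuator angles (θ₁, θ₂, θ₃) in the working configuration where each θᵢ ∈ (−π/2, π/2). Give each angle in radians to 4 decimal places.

arm 1 (φ=0.0°): x'=-0.0286, y'=0.0292
  A cos θ + B sin θ = C:  0.2286·cos θ + -0.4597·sin θ = -0.1201
  γ=atan2(-0.4597,0.2286)=-1.1093;  ψ=arccos(-0.2340)=1.8070;  θ1=γ+ψ≈0.6977
arm 2 (φ=120.0°): x'=0.0396, y'=0.0102
  A=0.1604, B=-0.4597, C=(l²−L²−A²−y'²−z²)/(2L)=-0.0065
  γ=atan2(-0.4597,0.1604)=-1.2351;  ψ=arccos(-0.0133)=1.5841;  θ2=γ+ψ≈0.3491
arm 3 (φ=240.0°): x'=-0.0110, y'=-0.0394
  A=0.2110, B=-0.4597, C=(l²−L²−A²−y'²−z²)/(2L)=-0.0908
  θ3 = atan2(B,A) + arccos(C/0.5058) = 0.6108

θ₁ = 0.6977, θ₂ = 0.3491, θ₃ = 0.6108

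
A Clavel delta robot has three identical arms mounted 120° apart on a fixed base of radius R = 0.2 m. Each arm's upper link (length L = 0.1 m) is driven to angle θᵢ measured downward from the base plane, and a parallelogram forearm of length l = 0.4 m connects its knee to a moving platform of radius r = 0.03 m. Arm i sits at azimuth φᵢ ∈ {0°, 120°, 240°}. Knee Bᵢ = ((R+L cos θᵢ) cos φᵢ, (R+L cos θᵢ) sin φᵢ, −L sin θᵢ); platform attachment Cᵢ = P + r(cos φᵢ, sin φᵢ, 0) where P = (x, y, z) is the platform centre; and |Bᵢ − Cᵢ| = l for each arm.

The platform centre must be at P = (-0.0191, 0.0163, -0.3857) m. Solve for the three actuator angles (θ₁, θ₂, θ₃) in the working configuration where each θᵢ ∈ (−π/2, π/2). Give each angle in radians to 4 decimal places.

θ₁ = 0.8727, θ₂ = 0.6106, θ₃ = 0.7853

rotate P by −φ1: (-0.0191, 0.0163, -0.3857)
  A cos θ + B sin θ = C:  0.1891·cos θ + -0.3857·sin θ = -0.1739
  γ=atan2(-0.3857,0.1891)=-1.1150;  ψ=arccos(-0.4049)=1.9877;  θ1=γ+ψ≈0.8727
φ2=120.0° → target in arm frame (0.0237, 0.0084)
  A=0.1463, B=-0.3857, C=(l²−L²−A²−y'²−z²)/(2L)=-0.1012
  √(A²+B²)=0.4125;  θ2 = -1.2082+1.8187 ≈ 0.6106
arm 3 (φ=240.0°): x'=-0.0046, y'=-0.0247
  A cos θ + B sin θ = C:  0.1746·cos θ + -0.3857·sin θ = -0.1492
  γ=atan2(-0.3857,0.1746)=-1.1458;  ψ=arccos(-0.3525)=1.9310;  θ3=γ+ψ≈0.7853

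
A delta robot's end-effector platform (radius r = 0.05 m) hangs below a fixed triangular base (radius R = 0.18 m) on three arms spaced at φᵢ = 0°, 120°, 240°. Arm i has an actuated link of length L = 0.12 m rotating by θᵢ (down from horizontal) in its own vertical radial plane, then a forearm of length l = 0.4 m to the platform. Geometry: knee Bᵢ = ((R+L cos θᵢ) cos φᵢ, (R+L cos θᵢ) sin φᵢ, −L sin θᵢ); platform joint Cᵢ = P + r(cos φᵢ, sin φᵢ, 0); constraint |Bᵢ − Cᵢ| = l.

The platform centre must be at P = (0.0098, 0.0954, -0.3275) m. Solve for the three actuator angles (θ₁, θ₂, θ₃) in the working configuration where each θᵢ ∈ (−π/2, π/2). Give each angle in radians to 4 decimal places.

θ₁ = 0.1741, θ₂ = -0.2617, θ₃ = 0.6979

arm 1 (φ=0.0°): x'=0.0098, y'=0.0954
  e−x'=0.1202;  (l²−L²−(e−x')²−y'²−z²)/2L = 0.0616
  θ1 = atan2(B,A) + arccos(C/0.3489) = 0.1741
φ2=120.0° → target in arm frame (0.0777, -0.0562)
  e−x'=0.0523;  (l²−L²−(e−x')²−y'²−z²)/2L = 0.1352
  θ2 = atan2(B,A) + arccos(C/0.3316) = -0.2617
arm 3 (φ=240.0°): x'=-0.0875, y'=-0.0392
  A=0.2175, B=-0.3275, C=(l²−L²−A²−y'²−z²)/(2L)=-0.0438
  θ3 = atan2(B,A) + arccos(C/0.3932) = 0.6979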